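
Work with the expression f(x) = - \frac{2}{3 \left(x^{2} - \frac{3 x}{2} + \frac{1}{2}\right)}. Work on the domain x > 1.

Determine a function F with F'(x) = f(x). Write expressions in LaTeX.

Factor the denominator (3 \left(x - 1\right) \left(2 x - 1\right)) and decompose: f = \frac{8}{3 \left(2 x - 1\right)} - \frac{4}{3 \left(x - 1\right)}; each piece integrates to a log, atan, or power term.
Check: d/dx[- \frac{4 \log{\left(x - 1 \right)}}{3} + \frac{4 \log{\left(x - \frac{1}{2} \right)}}{3}] = - \frac{4}{6 x^{2} - 9 x + 3}, which equals f(x).

An antiderivative is F(x) = - \frac{4 \log{\left(x - 1 \right)}}{3} + \frac{4 \log{\left(x - \frac{1}{2} \right)}}{3}.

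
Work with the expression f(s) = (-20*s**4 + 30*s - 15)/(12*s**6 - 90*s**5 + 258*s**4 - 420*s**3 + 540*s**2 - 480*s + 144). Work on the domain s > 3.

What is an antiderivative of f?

The denominator factors as 6*(s - 3)*(s - 2)**2*(2*s - 1)*(s**2 + 2); partial fractions split f into directly integrable pieces: -5*(269*s - 491)/(10692*(s**2 + 2)) + 4/(243*(2*s - 1)) + 1555/(324*(s - 2)) + 275/(108*(s - 2)**2) - 103/(22*(s - 3)).
Check: d/ds[(-100116*(s - 2)*log(s - 3) + 102630*(s - 2)*log(s - 2) + 176*(s - 2)*log(s - 1/2) - 1345*(s - 2)*log(s**2 + 2) + 2455*sqrt(2)*(s - 2)*atan(sqrt(2)*s/2) - 54450)/(21384*(s - 2))] = (-20*s**4 + 30*s - 15)/(12*s**6 - 90*s**5 + 258*s**4 - 420*s**3 + 540*s**2 - 480*s + 144) = f(s).

An antiderivative is F(s) = (-100116*(s - 2)*log(s - 3) + 102630*(s - 2)*log(s - 2) + 176*(s - 2)*log(s - 1/2) - 1345*(s - 2)*log(s**2 + 2) + 2455*sqrt(2)*(s - 2)*atan(sqrt(2)*s/2) - 54450)/(21384*(s - 2)).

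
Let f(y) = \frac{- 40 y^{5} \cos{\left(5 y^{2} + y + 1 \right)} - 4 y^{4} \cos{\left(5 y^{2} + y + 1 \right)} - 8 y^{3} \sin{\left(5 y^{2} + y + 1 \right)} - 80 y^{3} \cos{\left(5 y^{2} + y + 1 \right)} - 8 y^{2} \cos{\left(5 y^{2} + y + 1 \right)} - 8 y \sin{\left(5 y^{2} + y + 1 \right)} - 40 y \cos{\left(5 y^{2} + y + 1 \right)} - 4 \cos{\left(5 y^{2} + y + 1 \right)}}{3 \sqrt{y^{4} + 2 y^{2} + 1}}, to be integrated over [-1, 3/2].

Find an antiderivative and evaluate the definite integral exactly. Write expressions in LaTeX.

Antiderivative: F(y) = - \frac{4 \sqrt{y^{4} + 2 y^{2} + 1} \sin{\left(5 y^{2} + y + 1 \right)}}{3}; value = - \frac{13 \sin{\left(\frac{55}{4} \right)}}{3} + \frac{8 \sin{\left(5 \right)}}{3}

f has the shape u'v + uv' for u = - \frac{4 \sqrt{y^{4} + 2 y^{2} + 1}}{3} and v = \sin{\left(5 y^{2} + y + 1 \right)} — it is the derivative of the product u*v.
F(y) = - \frac{4 \sqrt{y^{4} + 2 y^{2} + 1} \sin{\left(5 y^{2} + y + 1 \right)}}{3} is an antiderivative of f.
Check: d/dy[- \frac{4 \sqrt{y^{4} + 2 y^{2} + 1} \sin{\left(5 y^{2} + y + 1 \right)}}{3}] = \frac{- 40 y^{5} \cos{\left(5 y^{2} + y + 1 \right)} - 4 y^{4} \cos{\left(5 y^{2} + y + 1 \right)} - 8 y^{3} \sin{\left(5 y^{2} + y + 1 \right)} - 80 y^{3} \cos{\left(5 y^{2} + y + 1 \right)} - 8 y^{2} \cos{\left(5 y^{2} + y + 1 \right)} - 8 y \sin{\left(5 y^{2} + y + 1 \right)} - 40 y \cos{\left(5 y^{2} + y + 1 \right)} - 4 \cos{\left(5 y^{2} + y + 1 \right)}}{3 \sqrt{y^{4} + 2 y^{2} + 1}} = f(y).
F(3/2) = - \frac{13 \sin{\left(\frac{55}{4} \right)}}{3}; F(-1) = - \frac{8 \sin{\left(5 \right)}}{3}.
Integral = F(3/2) - F(-1) = - \frac{13 \sin{\left(\frac{55}{4} \right)}}{3} + \frac{8 \sin{\left(5 \right)}}{3}.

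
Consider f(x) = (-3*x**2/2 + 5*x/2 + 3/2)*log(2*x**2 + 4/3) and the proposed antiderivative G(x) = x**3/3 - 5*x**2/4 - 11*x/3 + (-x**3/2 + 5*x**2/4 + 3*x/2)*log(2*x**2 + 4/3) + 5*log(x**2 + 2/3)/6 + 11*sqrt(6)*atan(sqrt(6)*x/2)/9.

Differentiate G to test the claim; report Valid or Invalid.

Valid - the claim checks out under differentiation.

d/dx[G] = -3*x**2*log(x**2 + 2/3)/2 - 3*x**2*log(2)/2 + 5*x*log(x**2 + 2/3)/2 + 5*x*log(2)/2 + 3*log(x**2 + 2/3)/2 + 3*log(2)/2
This equals f(x) exactly, so the claim holds.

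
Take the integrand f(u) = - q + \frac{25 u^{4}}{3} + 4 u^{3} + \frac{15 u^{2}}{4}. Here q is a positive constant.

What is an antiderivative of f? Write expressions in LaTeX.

An antiderivative is F(u) = - q u + \frac{5 u^{5}}{3} + u^{4} + \frac{5 u^{3}}{4}.

The integrand splits into summands that can be handled one at a time.
Check: d/du[- q u + \frac{5 u^{5}}{3} + u^{4} + \frac{5 u^{3}}{4}] = - q + \frac{25 u^{4}}{3} + 4 u^{3} + \frac{15 u^{2}}{4} = f(u).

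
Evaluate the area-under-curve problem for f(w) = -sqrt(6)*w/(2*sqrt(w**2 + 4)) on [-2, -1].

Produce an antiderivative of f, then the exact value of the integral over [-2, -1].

Antiderivative: F(w) = -sqrt(6)*sqrt(w**2 + 4)/2; value = -sqrt(30)/2 + 2*sqrt(3)

f matches the chain-rule pattern g'(h)*h' with inner function h(w) = 3*w**2/2 + 6; substituting u = h(w) collapses the integral.
F(w) = -sqrt(6)*sqrt(w**2 + 4)/2 is an antiderivative of f.
Check: d/dw[-sqrt(6)*sqrt(w**2 + 4)/2] = -sqrt(6)*w/(2*sqrt(w**2 + 4)) = f(w).
F(-1) = -sqrt(30)/2; F(-2) = -2*sqrt(3).
Integral = F(-1) - F(-2) = -sqrt(30)/2 + 2*sqrt(3).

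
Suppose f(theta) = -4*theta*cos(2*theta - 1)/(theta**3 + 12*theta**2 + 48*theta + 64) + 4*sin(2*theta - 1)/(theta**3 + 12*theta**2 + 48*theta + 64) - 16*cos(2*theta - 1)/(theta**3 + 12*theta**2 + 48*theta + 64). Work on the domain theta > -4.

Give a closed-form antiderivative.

An antiderivative is F(theta) = -2*sin(2*theta - 1)/(theta + 4)**2.

Recognize the product-rule pattern: f = u'v + uv' with u = -2/(theta + 4)**2, v = sin(2*theta - 1), so integration by parts undoes it.
Check: d/dtheta[-2*sin(2*theta - 1)/(theta + 4)**2] = (-4*theta*cos(2*theta - 1) + 4*sin(2*theta - 1) - 16*cos(2*theta - 1))/(theta**3 + 12*theta**2 + 48*theta + 64), which equals f(theta).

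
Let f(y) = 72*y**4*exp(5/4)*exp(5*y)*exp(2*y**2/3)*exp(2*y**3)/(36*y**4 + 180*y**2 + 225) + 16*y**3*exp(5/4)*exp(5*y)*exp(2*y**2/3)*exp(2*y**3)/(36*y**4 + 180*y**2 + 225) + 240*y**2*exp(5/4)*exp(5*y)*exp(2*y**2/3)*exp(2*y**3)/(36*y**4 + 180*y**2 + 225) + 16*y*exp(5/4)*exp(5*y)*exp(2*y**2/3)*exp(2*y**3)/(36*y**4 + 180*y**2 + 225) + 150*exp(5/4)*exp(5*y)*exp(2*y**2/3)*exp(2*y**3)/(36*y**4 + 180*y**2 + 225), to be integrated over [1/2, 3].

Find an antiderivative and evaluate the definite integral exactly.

f has the shape u'v + uv' for u = 2/(3*(2*y**2 + 5)) and v = exp(2*y**3 + 2*y**2/3 + 5*y + 5/4) — it is the derivative of the product u*v.
F(y) = 2*exp(2*y**3 + 2*y**2/3 + 5*y + 5/4)/(3*(2*y**2 + 5)) is an antiderivative of f.
Check: d/dy[2*exp(2*y**3 + 2*y**2/3 + 5*y + 5/4)/(3*(2*y**2 + 5))] = (72*y**4*exp(5/4)*exp(5*y)*exp(2*y**2/3)*exp(2*y**3) + 16*y**3*exp(5/4)*exp(5*y)*exp(2*y**2/3)*exp(2*y**3) + 240*y**2*exp(5/4)*exp(5*y)*exp(2*y**2/3)*exp(2*y**3) + 16*y*exp(5/4)*exp(5*y)*exp(2*y**2/3)*exp(2*y**3) + 150*exp(5/4)*exp(5*y)*exp(2*y**2/3)*exp(2*y**3))/(36*y**4 + 180*y**2 + 225), which equals f(y).
F(3) = 2*exp(305/4)/69; F(1/2) = 4*exp(25/6)/33.
Integral = F(3) - F(1/2) = -4*exp(25/6)/33 + 2*exp(305/4)/69.

Antiderivative: F(y) = 2*exp(2*y**3 + 2*y**2/3 + 5*y + 5/4)/(3*(2*y**2 + 5)); value = -4*exp(25/6)/33 + 2*exp(305/4)/69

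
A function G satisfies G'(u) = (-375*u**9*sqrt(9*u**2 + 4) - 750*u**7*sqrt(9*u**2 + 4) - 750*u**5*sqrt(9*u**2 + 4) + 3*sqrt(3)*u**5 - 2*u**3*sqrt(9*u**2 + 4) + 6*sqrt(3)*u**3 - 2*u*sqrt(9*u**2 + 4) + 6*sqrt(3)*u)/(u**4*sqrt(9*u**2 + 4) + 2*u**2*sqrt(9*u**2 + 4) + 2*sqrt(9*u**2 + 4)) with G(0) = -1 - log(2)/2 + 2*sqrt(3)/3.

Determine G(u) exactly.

G(u) = -125*u**6/2 + sqrt(3*u**2 + 4/3) - log(u**4 + 2*u**2 + 2)/2 - 1

The proposed G(u) is checked by its d/du: the result must match the given G'(u).
A general antiderivative is -125*u**6/2 + sqrt(3*u**2 + 4/3) - log(u**4 + 2*u**2 + 2)/2 + C.
The condition gives C = -1 - log(2)/2 + 2*sqrt(3)/3 - (-log(2)/2 + 2*sqrt(3)/3) = -1.
So G(u) = -125*u**6/2 + sqrt(3*u**2 + 4/3) - log(u**4 + 2*u**2 + 2)/2 - 1.
Check: d/du[-125*u**6/2 + sqrt(3*u**2 + 4/3) - log(u**4 + 2*u**2 + 2)/2 - 1] = (-375*u**9*sqrt(9*u**2 + 4) - 750*u**7*sqrt(9*u**2 + 4) - 750*u**5*sqrt(9*u**2 + 4) + 3*sqrt(3)*u**5 - 2*u**3*sqrt(9*u**2 + 4) + 6*sqrt(3)*u**3 - 2*u*sqrt(9*u**2 + 4) + 6*sqrt(3)*u)/(u**4*sqrt(9*u**2 + 4) + 2*u**2*sqrt(9*u**2 + 4) + 2*sqrt(9*u**2 + 4)) = G'(u).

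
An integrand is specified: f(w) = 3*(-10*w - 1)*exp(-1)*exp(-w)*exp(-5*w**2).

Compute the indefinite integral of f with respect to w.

The substitution u = -5*w**2 - w - 1 works: f is exactly (dF/du)*(du/dw) for that inner function.
Check: d/dw[3*exp(-5*w**2 - w - 1)] = (-30*w - 3)*exp(-1)*exp(-w)*exp(-5*w**2), which equals f(w).

F(w) = 3*exp(-5*w**2 - w - 1) + C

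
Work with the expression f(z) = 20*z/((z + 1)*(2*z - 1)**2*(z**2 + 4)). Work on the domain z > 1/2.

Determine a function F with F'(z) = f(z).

Factor the denominator ((z + 1)*(2*z - 1)**2*(z**2 + 4)) and decompose: f = 4*(z - 76)/(289*(z**2 + 4)) + 2240/(2601*(2*z - 1)) + 80/(51*(2*z - 1)**2) - 4/(9*(z + 1)); each piece integrates to a log, atan, or power term.
Check: d/dz[1120*log(z - 1/2)/2601 - 4*log(z + 1)/9 + 2*log(z**2 + 4)/289 - 152*atan(z/2)/289 - 40/(102*z - 51)] = 20*z/(4*z**5 + 13*z**3 + z**2 - 12*z + 4), which equals f(z).

An antiderivative is F(z) = 1120*log(z - 1/2)/2601 - 4*log(z + 1)/9 + 2*log(z**2 + 4)/289 - 152*atan(z/2)/289 - 40/(102*z - 51).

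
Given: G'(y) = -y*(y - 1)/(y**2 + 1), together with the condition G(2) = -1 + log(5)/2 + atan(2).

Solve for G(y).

Recover the given G'(y) by differentiating a candidate G(y); any mismatch rules it out.
A general antiderivative is -y + log(y**2 + 1)/2 + atan(y) + C.
The condition gives C = -1 + log(5)/2 + atan(2) - (-2 + log(5)/2 + atan(2)) = 1.
So G(y) = -y + log(y**2 + 1)/2 + atan(y) + 1.
Check: d/dy[-y + log(y**2 + 1)/2 + atan(y) + 1] = (-y**2 + y)/(y**2 + 1), which equals G'(y).

G(y) = -y + log(y**2 + 1)/2 + atan(y) + 1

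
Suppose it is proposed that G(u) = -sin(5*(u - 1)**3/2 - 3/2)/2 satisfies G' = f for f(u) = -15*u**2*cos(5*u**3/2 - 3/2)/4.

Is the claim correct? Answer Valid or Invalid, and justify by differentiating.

Invalid: d/du[G] - f = 15*u**2*cos(5*u**3/2 - 3/2)/4 - 15*u**2*cos(5*u**3/2 - 15*u**2/2 + 15*u/2 - 4)/4 + 15*u*cos(5*u**3/2 - 15*u**2/2 + 15*u/2 - 4)/2 - 15*cos(5*u**3/2 - 15*u**2/2 + 15*u/2 - 4)/4, which is not 0.

d/du[G] = -15*u**2*cos(5*u**3/2 - 15*u**2/2 + 15*u/2 - 4)/4 + 15*u*cos(5*u**3/2 - 15*u**2/2 + 15*u/2 - 4)/2 - 15*cos(5*u**3/2 - 15*u**2/2 + 15*u/2 - 4)/4
d/du[G] - f(u) = 15*u**2*cos(5*u**3/2 - 3/2)/4 - 15*u**2*cos(5*u**3/2 - 15*u**2/2 + 15*u/2 - 4)/4 + 15*u*cos(5*u**3/2 - 15*u**2/2 + 15*u/2 - 4)/2 - 15*cos(5*u**3/2 - 15*u**2/2 + 15*u/2 - 4)/4 != 0.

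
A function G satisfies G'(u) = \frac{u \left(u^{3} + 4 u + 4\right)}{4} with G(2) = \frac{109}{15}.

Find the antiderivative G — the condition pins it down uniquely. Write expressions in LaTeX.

G(u) = \frac{u^{5}}{20} + \frac{u^{3}}{3} + \frac{u^{2}}{2} + 1

A first test for any G(u): its u-derivative must equal the given G'(u).
A general antiderivative is \frac{u^{5}}{20} + \frac{u^{3}}{3} + \frac{u^{2}}{2} + C.
The condition gives C = \frac{109}{15} - (\frac{94}{15}) = 1.
So G(u) = \frac{u^{5}}{20} + \frac{u^{3}}{3} + \frac{u^{2}}{2} + 1.
Check: d/du[\frac{u^{5}}{20} + \frac{u^{3}}{3} + \frac{u^{2}}{2} + 1] = \frac{u^{4}}{4} + u^{2} + u, which equals G'(u).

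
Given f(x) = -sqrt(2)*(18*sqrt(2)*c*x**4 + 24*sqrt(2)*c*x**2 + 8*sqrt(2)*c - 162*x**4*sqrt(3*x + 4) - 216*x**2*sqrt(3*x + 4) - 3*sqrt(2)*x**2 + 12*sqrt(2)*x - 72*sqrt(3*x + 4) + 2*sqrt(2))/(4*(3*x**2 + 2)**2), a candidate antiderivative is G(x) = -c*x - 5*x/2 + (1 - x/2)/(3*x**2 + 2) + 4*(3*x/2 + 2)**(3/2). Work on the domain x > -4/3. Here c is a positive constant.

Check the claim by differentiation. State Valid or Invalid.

Invalid: d/dx[G] - f = -5/2, which is not 0.

d/dx[G] = (-18*sqrt(2)*c*x**4 - 24*sqrt(2)*c*x**2 - 8*sqrt(2)*c + 162*x**4*sqrt(3*x + 4) - 45*sqrt(2)*x**4 + 216*x**2*sqrt(3*x + 4) - 57*sqrt(2)*x**2 - 12*sqrt(2)*x + 72*sqrt(3*x + 4) - 22*sqrt(2))/(18*sqrt(2)*x**4 + 24*sqrt(2)*x**2 + 8*sqrt(2))
d/dx[G] - f(x) = -5/2 != 0.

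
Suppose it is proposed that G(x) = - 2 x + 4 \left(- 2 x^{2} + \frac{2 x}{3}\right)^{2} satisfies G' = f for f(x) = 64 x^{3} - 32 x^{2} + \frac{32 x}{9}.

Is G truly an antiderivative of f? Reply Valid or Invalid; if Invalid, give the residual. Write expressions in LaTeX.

d/dx[G] = 64 x^{3} - 32 x^{2} + \frac{32 x}{9} - 2
d/dx[G] - f(x) = -2 != 0.

Invalid: d/dx[G] - f = -2, which is not 0.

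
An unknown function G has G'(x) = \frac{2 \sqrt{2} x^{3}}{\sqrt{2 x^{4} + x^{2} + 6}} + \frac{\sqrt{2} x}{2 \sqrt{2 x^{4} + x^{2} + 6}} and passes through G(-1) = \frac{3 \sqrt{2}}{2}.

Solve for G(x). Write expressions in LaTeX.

G'(x) matches the chain-rule pattern g'(h)*h' with inner function h(x) = x^{4} + \frac{x^{2}}{2} + 3; substituting u = h(x) collapses the integral.
A general antiderivative is \sqrt{x^{4} + \frac{x^{2}}{2} + 3} + C.
The condition gives C = \frac{3 \sqrt{2}}{2} - (\frac{3 \sqrt{2}}{2}) = 0.
So G(x) = \sqrt{x^{4} + \frac{x^{2}}{2} + 3}.
Check: d/dx[\sqrt{x^{4} + \frac{x^{2}}{2} + 3}] = \frac{4 \sqrt{2} x^{3} + \sqrt{2} x}{2 \sqrt{2 x^{4} + x^{2} + 6}}, which equals G'(x).

G(x) = \sqrt{x^{4} + \frac{x^{2}}{2} + 3}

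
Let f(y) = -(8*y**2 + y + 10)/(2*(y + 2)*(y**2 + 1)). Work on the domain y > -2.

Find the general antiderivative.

F(y) = -(8*log(3*y/2 + 3) + atan(y))/2 + C

Whatever form F(y) takes, F'(y) = f(y) is non-negotiable.
Check: d/dy[-(8*log(3*y/2 + 3) + atan(y))/2] = (-8*y**2 - y - 10)/(2*y**3 + 4*y**2 + 2*y + 4), which equals f(y).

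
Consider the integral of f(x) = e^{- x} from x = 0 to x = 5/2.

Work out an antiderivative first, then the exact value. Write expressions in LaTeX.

Antiderivative: F(x) = - e^{- x}; value = 1 - e^{- \frac{5}{2}}

An antiderivative F(x) passes only if d/dx[F] lands on f(x) exactly.
F(x) = - e^{- x} is an antiderivative of f.
Check: d/dx[- e^{- x}] = e^{- x} = f(x).
F(5/2) = - \frac{1}{e^{\frac{5}{2}}}; F(0) = -1.
Integral = F(5/2) - F(0) = 1 - e^{- \frac{5}{2}}.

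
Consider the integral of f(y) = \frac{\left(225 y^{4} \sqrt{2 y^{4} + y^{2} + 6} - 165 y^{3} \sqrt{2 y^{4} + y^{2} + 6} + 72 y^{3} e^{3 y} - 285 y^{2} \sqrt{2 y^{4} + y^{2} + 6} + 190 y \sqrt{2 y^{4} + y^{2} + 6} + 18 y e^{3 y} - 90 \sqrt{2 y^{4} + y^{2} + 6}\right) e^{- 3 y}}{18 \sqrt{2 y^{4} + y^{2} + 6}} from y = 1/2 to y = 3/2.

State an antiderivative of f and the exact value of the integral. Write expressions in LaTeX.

Whatever form F(y) takes, F'(y) = f(y) is non-negotiable.
F(y) = \sqrt{2 y^{4} + y^{2} + 6} - \frac{5 \left(\frac{5 y^{4}}{2} + \frac{3 y^{3}}{2} - \frac{5 y^{2}}{3} + y - \frac{2}{3}\right) e^{- 3 y}}{3} is an antiderivative of f.
Check: d/dy[\sqrt{2 y^{4} + y^{2} + 6} - \frac{5 \left(\frac{5 y^{4}}{2} + \frac{3 y^{3}}{2} - \frac{5 y^{2}}{3} + y - \frac{2}{3}\right) e^{- 3 y}}{3}] = \frac{\left(225 y^{4} \sqrt{2 y^{4} + y^{2} + 6} - 165 y^{3} \sqrt{2 y^{4} + y^{2} + 6} + 72 y^{3} e^{3 y} - 285 y^{2} \sqrt{2 y^{4} + y^{2} + 6} + 190 y \sqrt{2 y^{4} + y^{2} + 6} + 18 y e^{3 y} - 90 \sqrt{2 y^{4} + y^{2} + 6}\right) e^{- 3 y}}{18 \sqrt{2 y^{4} + y^{2} + 6}} = f(y).
F(3/2) = - \frac{7105}{288 e^{\frac{9}{2}}} + \frac{7 \sqrt{6}}{4}; F(1/2) = \frac{115}{288 e^{\frac{3}{2}}} + \frac{\sqrt{102}}{4}.
Integral = F(3/2) - F(1/2) = - \frac{\sqrt{102}}{4} - \frac{7105}{288 e^{\frac{9}{2}}} - \frac{115}{288 e^{\frac{3}{2}}} + \frac{7 \sqrt{6}}{4}.

Antiderivative: F(y) = \sqrt{2 y^{4} + y^{2} + 6} - \frac{5 \left(\frac{5 y^{4}}{2} + \frac{3 y^{3}}{2} - \frac{5 y^{2}}{3} + y - \frac{2}{3}\right) e^{- 3 y}}{3}; value = - \frac{\sqrt{102}}{4} - \frac{7105}{288 e^{\frac{9}{2}}} - \frac{115}{288 e^{\frac{3}{2}}} + \frac{7 \sqrt{6}}{4}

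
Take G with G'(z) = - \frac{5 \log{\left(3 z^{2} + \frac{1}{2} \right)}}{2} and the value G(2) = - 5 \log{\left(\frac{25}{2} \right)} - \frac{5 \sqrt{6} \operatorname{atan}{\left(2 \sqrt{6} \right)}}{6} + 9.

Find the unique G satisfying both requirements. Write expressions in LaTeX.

G(z) = - \frac{5 z \log{\left(3 z^{2} + \frac{1}{2} \right)}}{2} + 5 z - \frac{5 \sqrt{6} \operatorname{atan}{\left(\sqrt{6} z \right)}}{6} - 1

Whatever form G(z) takes, its d/dz must return the stated G'(z).
A general antiderivative is - \frac{5 z \log{\left(3 z^{2} + \frac{1}{2} \right)}}{2} + 5 z - \frac{5 \sqrt{6} \operatorname{atan}{\left(\sqrt{6} z \right)}}{6} + C.
The condition gives C = - 5 \log{\left(\frac{25}{2} \right)} - \frac{5 \sqrt{6} \operatorname{atan}{\left(2 \sqrt{6} \right)}}{6} + 9 - (- 5 \log{\left(\frac{25}{2} \right)} - \frac{5 \sqrt{6} \operatorname{atan}{\left(2 \sqrt{6} \right)}}{6} + 10) = -1.
So G(z) = - \frac{5 z \log{\left(3 z^{2} + \frac{1}{2} \right)}}{2} + 5 z - \frac{5 \sqrt{6} \operatorname{atan}{\left(\sqrt{6} z \right)}}{6} - 1.
Check: d/dz[- \frac{5 z \log{\left(3 z^{2} + \frac{1}{2} \right)}}{2} + 5 z - \frac{5 \sqrt{6} \operatorname{atan}{\left(\sqrt{6} z \right)}}{6} - 1] = - \frac{5 \log{\left(3 z^{2} + \frac{1}{2} \right)}}{2} = G'(z).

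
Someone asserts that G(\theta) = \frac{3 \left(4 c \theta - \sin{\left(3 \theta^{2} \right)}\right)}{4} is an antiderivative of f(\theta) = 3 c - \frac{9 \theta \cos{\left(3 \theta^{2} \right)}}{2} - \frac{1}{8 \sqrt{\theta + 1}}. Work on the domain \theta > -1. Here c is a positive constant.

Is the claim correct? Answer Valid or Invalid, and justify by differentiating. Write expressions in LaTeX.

d/d\theta[G] = 3 c - \frac{9 \theta \cos{\left(3 \theta^{2} \right)}}{2}
d/d\theta[G] - f(\theta) = \frac{1}{8 \sqrt{\theta + 1}} != 0.

Invalid: d/d\theta[G] - f = \frac{1}{8 \sqrt{\theta + 1}}, which is not 0.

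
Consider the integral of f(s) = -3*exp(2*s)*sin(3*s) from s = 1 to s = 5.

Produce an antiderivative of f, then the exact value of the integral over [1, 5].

Whatever form F(s) takes, F'(s) = f(s) is non-negotiable.
F(s) = 3*(-2*sin(3*s) + 3*cos(3*s))*exp(2*s)/13 is an antiderivative of f.
Check: d/ds[3*(-2*sin(3*s) + 3*cos(3*s))*exp(2*s)/13] = -3*exp(2*s)*sin(3*s) = f(s).
F(5) = 9*exp(10)*cos(15)/13 - 6*exp(10)*sin(15)/13; F(1) = 9*exp(2)*cos(3)/13 - 6*exp(2)*sin(3)/13.
Integral = F(5) - F(1) = 9*exp(10)*cos(15)/13 - 6*exp(10)*sin(15)/13 + 6*exp(2)*sin(3)/13 - 9*exp(2)*cos(3)/13.

Antiderivative: F(s) = 3*(-2*sin(3*s) + 3*cos(3*s))*exp(2*s)/13; value = 9*exp(10)*cos(15)/13 - 6*exp(10)*sin(15)/13 + 6*exp(2)*sin(3)/13 - 9*exp(2)*cos(3)/13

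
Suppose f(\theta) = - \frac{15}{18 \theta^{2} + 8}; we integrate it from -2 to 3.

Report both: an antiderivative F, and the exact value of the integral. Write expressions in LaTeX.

Since d/d\theta undoes antidifferentiation here, F'(\theta) = f(\theta) is required of F(\theta).
F(\theta) = - \frac{5 \operatorname{atan}{\left(\frac{3 \theta}{2} \right)}}{4} is an antiderivative of f.
Check: d/d\theta[- \frac{5 \operatorname{atan}{\left(\frac{3 \theta}{2} \right)}}{4}] = - \frac{15}{18 \theta^{2} + 8} = f(\theta).
F(3) = - \frac{5 \operatorname{atan}{\left(\frac{9}{2} \right)}}{4}; F(-2) = \frac{5 \operatorname{atan}{\left(3 \right)}}{4}.
Integral = F(3) - F(-2) = - \frac{5 \operatorname{atan}{\left(\frac{9}{2} \right)}}{4} - \frac{5 \operatorname{atan}{\left(3 \right)}}{4}.

Antiderivative: F(\theta) = - \frac{5 \operatorname{atan}{\left(\frac{3 \theta}{2} \right)}}{4}; value = - \frac{5 \operatorname{atan}{\left(\frac{9}{2} \right)}}{4} - \frac{5 \operatorname{atan}{\left(3 \right)}}{4}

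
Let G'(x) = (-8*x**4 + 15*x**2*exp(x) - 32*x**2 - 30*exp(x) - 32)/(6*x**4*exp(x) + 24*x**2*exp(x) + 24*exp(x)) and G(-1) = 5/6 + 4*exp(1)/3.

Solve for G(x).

G(x) = -5*x/(4*(x**2/2 + 1)) + 4*exp(-x)/3

Recover the given G'(x) by differentiating a candidate G(x); any mismatch rules it out.
A general antiderivative is -5*x/(4*(x**2/2 + 1)) + 4*exp(-x)/3 + C.
The condition gives C = 5/6 + 4*exp(1)/3 - (5/6 + 4*exp(1)/3) = 0.
So G(x) = -5*x/(4*(x**2/2 + 1)) + 4*exp(-x)/3.
Check: d/dx[-5*x/(4*(x**2/2 + 1)) + 4*exp(-x)/3] = (-8*x**4 + 15*x**2*exp(x) - 32*x**2 - 30*exp(x) - 32)/(6*x**4*exp(x) + 24*x**2*exp(x) + 24*exp(x)) = G'(x).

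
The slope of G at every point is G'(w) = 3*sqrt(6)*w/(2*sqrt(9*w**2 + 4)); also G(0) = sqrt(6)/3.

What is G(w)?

G(w) = sqrt(3*w**2/2 + 2/3)

G'(w) matches the chain-rule pattern g'(h)*h' with inner function h(w) = 3*w**2/2 + 2/3; substituting u = h(w) collapses the integral.
A general antiderivative is sqrt(3*w**2/2 + 2/3) + C.
The condition gives C = sqrt(6)/3 - (sqrt(6)/3) = 0.
So G(w) = sqrt(3*w**2/2 + 2/3).
Check: d/dw[sqrt(3*w**2/2 + 2/3)] = 3*sqrt(6)*w/(2*sqrt(9*w**2 + 4)) = G'(w).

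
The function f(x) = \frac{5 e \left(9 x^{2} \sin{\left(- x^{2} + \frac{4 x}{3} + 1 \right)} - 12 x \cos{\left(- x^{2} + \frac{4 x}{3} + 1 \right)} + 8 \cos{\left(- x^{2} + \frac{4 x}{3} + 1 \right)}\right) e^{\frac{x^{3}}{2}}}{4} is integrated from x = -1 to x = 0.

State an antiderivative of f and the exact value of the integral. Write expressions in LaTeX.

Antiderivative: F(x) = \frac{15 e^{\frac{x^{3}}{2} + 1} \sin{\left(- x^{2} + \frac{4 x}{3} + 1 \right)}}{2}; value = \frac{15 e^{\frac{1}{2}} \sin{\left(\frac{4}{3} \right)}}{2} + \frac{15 e \sin{\left(1 \right)}}{2}

f has the shape u'v + uv' for u = \frac{15 e^{\frac{x^{3}}{2} + 1}}{2} and v = \sin{\left(- x^{2} + \frac{4 x}{3} + 1 \right)} — it is the derivative of the product u*v.
F(x) = \frac{15 e^{\frac{x^{3}}{2} + 1} \sin{\left(- x^{2} + \frac{4 x}{3} + 1 \right)}}{2} is an antiderivative of f.
Check: d/dx[\frac{15 e^{\frac{x^{3}}{2} + 1} \sin{\left(- x^{2} + \frac{4 x}{3} + 1 \right)}}{2}] = \frac{45 e x^{2} e^{\frac{x^{3}}{2}} \sin{\left(- x^{2} + \frac{4 x}{3} + 1 \right)}}{4} - 15 e x e^{\frac{x^{3}}{2}} \cos{\left(- x^{2} + \frac{4 x}{3} + 1 \right)} + 10 e e^{\frac{x^{3}}{2}} \cos{\left(- x^{2} + \frac{4 x}{3} + 1 \right)}, which equals f(x).
F(0) = \frac{15 e \sin{\left(1 \right)}}{2}; F(-1) = - \frac{15 e^{\frac{1}{2}} \sin{\left(\frac{4}{3} \right)}}{2}.
Integral = F(0) - F(-1) = \frac{15 e^{\frac{1}{2}} \sin{\left(\frac{4}{3} \right)}}{2} + \frac{15 e \sin{\left(1 \right)}}{2}.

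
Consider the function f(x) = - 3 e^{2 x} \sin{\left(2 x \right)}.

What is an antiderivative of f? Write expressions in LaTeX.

An antiderivative is F(x) = - \frac{3 e^{2 x} \sin{\left(2 x \right)}}{4} + \frac{3 e^{2 x} \cos{\left(2 x \right)}}{4}.

An antiderivative F(x) passes only if d/dx[F] lands on f(x) exactly.
Check: d/dx[- \frac{3 e^{2 x} \sin{\left(2 x \right)}}{4} + \frac{3 e^{2 x} \cos{\left(2 x \right)}}{4}] = - 3 e^{2 x} \sin{\left(2 x \right)} = f(x).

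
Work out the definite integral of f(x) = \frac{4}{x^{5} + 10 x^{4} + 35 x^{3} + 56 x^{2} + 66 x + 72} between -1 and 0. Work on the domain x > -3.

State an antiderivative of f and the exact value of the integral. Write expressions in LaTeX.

Antiderivative: F(x) = - \frac{20 \log{\left(x + 3 \right)}}{121} + \frac{2 \log{\left(x + 4 \right)}}{9} - \frac{31 \log{\left(x^{2} + 2 \right)}}{1089} + \frac{16 \sqrt{2} \operatorname{atan}{\left(\frac{\sqrt{2} x}{2} \right)}}{1089} - \frac{4}{11 x + 33}; value = - \frac{391 \log{\left(3 \right)}}{1089} + \frac{16 \sqrt{2} \operatorname{atan}{\left(\frac{\sqrt{2}}{2} \right)}}{1089} + \frac{2}{33} + \frac{149 \log{\left(2 \right)}}{1089} + \frac{2 \log{\left(4 \right)}}{9}

Factor the denominator (\left(x + 3\right)^{2} \left(x + 4\right) \left(x^{2} + 2\right)) and decompose: f = - \frac{2 \left(31 x - 16\right)}{1089 \left(x^{2} + 2\right)} + \frac{2}{9 \left(x + 4\right)} - \frac{20}{121 \left(x + 3\right)} + \frac{4}{11 \left(x + 3\right)^{2}}; each piece integrates to a log, atan, or power term.
F(x) = - \frac{20 \log{\left(x + 3 \right)}}{121} + \frac{2 \log{\left(x + 4 \right)}}{9} - \frac{31 \log{\left(x^{2} + 2 \right)}}{1089} + \frac{16 \sqrt{2} \operatorname{atan}{\left(\frac{\sqrt{2} x}{2} \right)}}{1089} - \frac{4}{11 x + 33} is an antiderivative of f.
Check: d/dx[- \frac{20 \log{\left(x + 3 \right)}}{121} + \frac{2 \log{\left(x + 4 \right)}}{9} - \frac{31 \log{\left(x^{2} + 2 \right)}}{1089} + \frac{16 \sqrt{2} \operatorname{atan}{\left(\frac{\sqrt{2} x}{2} \right)}}{1089} - \frac{4}{11 x + 33}] = \frac{4}{x^{5} + 10 x^{4} + 35 x^{3} + 56 x^{2} + 66 x + 72} = f(x).
F(0) = - \frac{20 \log{\left(3 \right)}}{121} - \frac{4}{33} - \frac{31 \log{\left(2 \right)}}{1089} + \frac{2 \log{\left(4 \right)}}{9}; F(-1) = - \frac{2}{11} - \frac{20 \log{\left(2 \right)}}{121} - \frac{16 \sqrt{2} \operatorname{atan}{\left(\frac{\sqrt{2}}{2} \right)}}{1089} + \frac{211 \log{\left(3 \right)}}{1089}.
Integral = F(0) - F(-1) = - \frac{391 \log{\left(3 \right)}}{1089} + \frac{16 \sqrt{2} \operatorname{atan}{\left(\frac{\sqrt{2}}{2} \right)}}{1089} + \frac{2}{33} + \frac{149 \log{\left(2 \right)}}{1089} + \frac{2 \log{\left(4 \right)}}{9}.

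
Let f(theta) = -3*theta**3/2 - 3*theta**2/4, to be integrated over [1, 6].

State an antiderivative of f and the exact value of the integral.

Integrate term by term and add the pieces.
F(theta) = -theta**3*(3*theta + 2)/8 is an antiderivative of f.
Check: d/dtheta[-theta**3*(3*theta + 2)/8] = -3*theta**3/2 - 3*theta**2/4 = f(theta).
F(6) = -540; F(1) = -5/8.
Integral = F(6) - F(1) = -4315/8.

Antiderivative: F(theta) = -theta**3*(3*theta + 2)/8; value = -4315/8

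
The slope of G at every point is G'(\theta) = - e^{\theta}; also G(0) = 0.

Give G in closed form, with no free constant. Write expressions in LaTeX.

A first test for any G(\theta): its \theta-derivative must equal the given G'(\theta).
A general antiderivative is - e^{\theta} + C.
The condition gives C = 0 - (-1) = 1.
So G(\theta) = 1 - e^{\theta}.
Check: d/d\theta[1 - e^{\theta}] = - e^{\theta} = G'(\theta).

G(\theta) = 1 - e^{\theta}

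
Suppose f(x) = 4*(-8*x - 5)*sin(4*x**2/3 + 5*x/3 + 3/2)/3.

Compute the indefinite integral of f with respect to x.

f matches the chain-rule pattern g'(h)*h' with inner function h(x) = 4*x**2/3 + 5*x/3 + 3/2; substituting u = h(x) collapses the integral.
Check: d/dx[4*cos(4*x**2/3 + 5*x/3 + 3/2)] = -32*x*sin(4*x**2/3 + 5*x/3 + 3/2)/3 - 20*sin(4*x**2/3 + 5*x/3 + 3/2)/3, which equals f(x).

F(x) = 4*cos(4*x**2/3 + 5*x/3 + 3/2) + C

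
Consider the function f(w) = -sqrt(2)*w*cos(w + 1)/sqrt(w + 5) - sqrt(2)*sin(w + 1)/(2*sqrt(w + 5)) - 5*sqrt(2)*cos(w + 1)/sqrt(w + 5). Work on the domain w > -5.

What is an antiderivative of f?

An antiderivative is F(w) = -2*sqrt(w/2 + 5/2)*sin(w + 1).

f has the shape u'v + uv' for u = -2*sqrt(w/2 + 5/2) and v = sin(w + 1) — it is the derivative of the product u*v.
Check: d/dw[-2*sqrt(w/2 + 5/2)*sin(w + 1)] = (-2*sqrt(2)*w*cos(w + 1) - sqrt(2)*sin(w + 1) - 10*sqrt(2)*cos(w + 1))/(2*sqrt(w + 5)), which equals f(w).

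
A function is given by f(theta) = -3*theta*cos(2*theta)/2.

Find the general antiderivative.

Recover f(theta) by differentiating a candidate F(theta); any mismatch rules it out.
Check: d/dtheta[-3*(2*theta*sin(2*theta) + cos(2*theta))/8] = -3*theta*cos(2*theta)/2 = f(theta).

F(theta) = -3*(2*theta*sin(2*theta) + cos(2*theta))/8 + C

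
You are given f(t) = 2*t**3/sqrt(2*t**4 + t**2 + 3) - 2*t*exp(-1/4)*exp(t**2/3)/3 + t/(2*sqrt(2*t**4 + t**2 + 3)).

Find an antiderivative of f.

Integrate term by term and add the pieces.
Check: d/dt[-(-sqrt(2*t**4 + t**2 + 3) + 2*exp(-1/4)*exp(t**2/3))/2] = (12*t**3*exp(1/4) - 4*t*sqrt(2*t**4 + t**2 + 3)*exp(t**2/3) + 3*t*exp(1/4))*exp(-1/4)/(6*sqrt(2*t**4 + t**2 + 3)), which equals f(t).

An antiderivative is F(t) = -(-sqrt(2*t**4 + t**2 + 3) + 2*exp(-1/4)*exp(t**2/3))/2.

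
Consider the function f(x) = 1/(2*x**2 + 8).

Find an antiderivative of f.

An antiderivative is F(x) = atan(x/2)/4.

An antiderivative F(x) passes only if d/dx[F] lands on f(x) exactly.
Check: d/dx[atan(x/2)/4] = 1/(2*x**2 + 8) = f(x).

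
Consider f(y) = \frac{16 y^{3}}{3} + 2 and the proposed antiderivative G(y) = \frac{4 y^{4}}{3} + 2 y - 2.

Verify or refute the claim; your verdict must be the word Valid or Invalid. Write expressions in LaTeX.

d/dy[G] = \frac{16 y^{3}}{3} + 2
This equals f(y) exactly, so the claim holds.

Valid: G'(y) = f(y).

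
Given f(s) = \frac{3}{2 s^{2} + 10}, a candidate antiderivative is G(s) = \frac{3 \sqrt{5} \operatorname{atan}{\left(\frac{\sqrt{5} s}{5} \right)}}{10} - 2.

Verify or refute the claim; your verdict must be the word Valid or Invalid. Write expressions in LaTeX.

d/ds[G] = \frac{3}{2 s^{2} + 10}
This equals f(s) exactly, so the claim holds.

Valid: G'(s) = f(s).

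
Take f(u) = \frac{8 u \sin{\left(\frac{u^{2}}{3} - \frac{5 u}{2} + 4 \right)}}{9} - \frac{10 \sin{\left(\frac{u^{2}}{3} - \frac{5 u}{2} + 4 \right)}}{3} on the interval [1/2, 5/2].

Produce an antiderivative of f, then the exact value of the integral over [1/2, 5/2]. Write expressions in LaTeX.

The substitution w = \frac{u^{2}}{3} - \frac{5 u}{2} + 4 works: f is exactly (dF/dw)*(dw/du) for that inner function.
F(u) = - \frac{4 \cos{\left(\frac{u^{2}}{3} - \frac{5 u}{2} + 4 \right)}}{3} is an antiderivative of f.
Check: d/du[- \frac{4 \cos{\left(\frac{u^{2}}{3} - \frac{5 u}{2} + 4 \right)}}{3}] = \frac{8 u \sin{\left(\frac{u^{2}}{3} - \frac{5 u}{2} + 4 \right)}}{9} - \frac{10 \sin{\left(\frac{u^{2}}{3} - \frac{5 u}{2} + 4 \right)}}{3} = f(u).
F(5/2) = - \frac{4 \cos{\left(\frac{1}{6} \right)}}{3}; F(1/2) = - \frac{4 \cos{\left(\frac{17}{6} \right)}}{3}.
Integral = F(5/2) - F(1/2) = - \frac{4 \cos{\left(\frac{1}{6} \right)}}{3} + \frac{4 \cos{\left(\frac{17}{6} \right)}}{3}.

Antiderivative: F(u) = - \frac{4 \cos{\left(\frac{u^{2}}{3} - \frac{5 u}{2} + 4 \right)}}{3}; value = - \frac{4 \cos{\left(\frac{1}{6} \right)}}{3} + \frac{4 \cos{\left(\frac{17}{6} \right)}}{3}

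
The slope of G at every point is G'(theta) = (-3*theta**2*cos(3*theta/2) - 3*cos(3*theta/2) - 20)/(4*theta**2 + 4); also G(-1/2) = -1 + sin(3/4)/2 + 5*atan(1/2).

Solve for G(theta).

A candidate passes only if d/dtheta[G] lands on the given G'(theta) exactly.
A general antiderivative is -sin(3*theta/2)/2 - 5*atan(theta) + C.
The condition gives C = -1 + sin(3/4)/2 + 5*atan(1/2) - (sin(3/4)/2 + 5*atan(1/2)) = -1.
So G(theta) = (-sin(3*theta/2) - 10*atan(theta) - 2)/2.
Check: d/dtheta[(-sin(3*theta/2) - 10*atan(theta) - 2)/2] = (-3*theta**2*cos(3*theta/2) - 3*cos(3*theta/2) - 20)/(4*theta**2 + 4) = G'(theta).

G(theta) = (-sin(3*theta/2) - 10*atan(theta) - 2)/2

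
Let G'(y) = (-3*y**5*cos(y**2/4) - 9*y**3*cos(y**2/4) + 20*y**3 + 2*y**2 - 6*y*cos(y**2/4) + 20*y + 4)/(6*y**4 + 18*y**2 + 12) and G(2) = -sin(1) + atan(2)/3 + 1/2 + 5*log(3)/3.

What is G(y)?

The proposed G(y) is checked by its d/dy: the result must match the given G'(y).
A general antiderivative is 5*log(y**2/2 + 1)/3 - sin(y**2/4) + atan(y)/3 + C.
The condition gives C = -sin(1) + atan(2)/3 + 1/2 + 5*log(3)/3 - (-sin(1) + atan(2)/3 + 5*log(3)/3) = 1/2.
So G(y) = 5*log(y**2/2 + 1)/3 - sin(y**2/4) + atan(y)/3 + 1/2.
Check: d/dy[5*log(y**2/2 + 1)/3 - sin(y**2/4) + atan(y)/3 + 1/2] = (-3*y**5*cos(y**2/4) - 9*y**3*cos(y**2/4) + 20*y**3 + 2*y**2 - 6*y*cos(y**2/4) + 20*y + 4)/(6*y**4 + 18*y**2 + 12) = G'(y).

G(y) = 5*log(y**2/2 + 1)/3 - sin(y**2/4) + atan(y)/3 + 1/2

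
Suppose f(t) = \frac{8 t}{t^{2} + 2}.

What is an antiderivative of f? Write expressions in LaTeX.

An antiderivative is F(t) = 4 \log{\left(\frac{t^{2}}{2} + 1 \right)}.

The substitution u = \frac{t^{2}}{2} + 1 works: f is exactly (dF/du)*(du/dt) for that inner function.
Check: d/dt[4 \log{\left(\frac{t^{2}}{2} + 1 \right)}] = \frac{8 t}{t^{2} + 2} = f(t).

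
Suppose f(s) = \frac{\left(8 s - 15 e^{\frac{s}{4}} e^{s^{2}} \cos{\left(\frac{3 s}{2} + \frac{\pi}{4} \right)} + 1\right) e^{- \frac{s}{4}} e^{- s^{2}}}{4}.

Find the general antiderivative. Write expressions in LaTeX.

Since d/ds undoes antidifferentiation here, F'(s) = f(s) is required of F(s).
Check: d/ds[- \frac{5 \sin{\left(\frac{3 s}{2} + \frac{\pi}{4} \right)}}{2} - e^{- \frac{s}{4}} e^{- s^{2}}] = \frac{\left(8 s - 15 e^{\frac{s}{4}} e^{s^{2}} \cos{\left(\frac{3 s}{2} + \frac{\pi}{4} \right)} + 1\right) e^{- \frac{s}{4}} e^{- s^{2}}}{4} = f(s).

F(s) = - \frac{5 \sin{\left(\frac{3 s}{2} + \frac{\pi}{4} \right)}}{2} - e^{- \frac{s}{4}} e^{- s^{2}} + C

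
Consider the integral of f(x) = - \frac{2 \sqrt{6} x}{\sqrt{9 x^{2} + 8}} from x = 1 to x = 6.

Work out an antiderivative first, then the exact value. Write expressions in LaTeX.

The substitution u = \frac{3 x^{2}}{2} + \frac{4}{3} works: f is exactly (dF/du)*(du/dx) for that inner function.
F(x) = - \frac{2 \sqrt{6} \sqrt{9 x^{2} + 8}}{9} is an antiderivative of f.
Check: d/dx[- \frac{2 \sqrt{6} \sqrt{9 x^{2} + 8}}{9}] = - \frac{2 \sqrt{6} x}{\sqrt{9 x^{2} + 8}} = f(x).
F(6) = - \frac{4 \sqrt{498}}{9}; F(1) = - \frac{2 \sqrt{102}}{9}.
Integral = F(6) - F(1) = - \frac{4 \sqrt{498}}{9} + \frac{2 \sqrt{102}}{9}.

Antiderivative: F(x) = - \frac{2 \sqrt{6} \sqrt{9 x^{2} + 8}}{9}; value = - \frac{4 \sqrt{498}}{9} + \frac{2 \sqrt{102}}{9}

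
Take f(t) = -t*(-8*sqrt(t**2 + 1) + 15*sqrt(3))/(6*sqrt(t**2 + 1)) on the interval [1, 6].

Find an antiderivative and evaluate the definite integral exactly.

An antiderivative F(t) passes only if d/dt[F] lands on f(t) exactly.
F(t) = 2*t**2/3 - 5*sqrt(3)*sqrt(t**2 + 1)/2 is an antiderivative of f.
Check: d/dt[2*t**2/3 - 5*sqrt(3)*sqrt(t**2 + 1)/2] = (8*t*sqrt(t**2 + 1) - 15*sqrt(3)*t)/(6*sqrt(t**2 + 1)), which equals f(t).
F(6) = 24 - 5*sqrt(111)/2; F(1) = 2/3 - 5*sqrt(6)/2.
Integral = F(6) - F(1) = -5*sqrt(111)/2 + 5*sqrt(6)/2 + 70/3.

Antiderivative: F(t) = 2*t**2/3 - 5*sqrt(3)*sqrt(t**2 + 1)/2; value = -5*sqrt(111)/2 + 5*sqrt(6)/2 + 70/3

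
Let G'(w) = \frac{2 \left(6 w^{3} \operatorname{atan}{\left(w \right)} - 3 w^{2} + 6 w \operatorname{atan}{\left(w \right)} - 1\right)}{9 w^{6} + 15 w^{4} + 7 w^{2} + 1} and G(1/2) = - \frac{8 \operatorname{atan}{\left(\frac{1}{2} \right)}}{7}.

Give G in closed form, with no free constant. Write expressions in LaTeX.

G(w) = - \frac{\operatorname{atan}{\left(w \right)}}{\frac{3 w^{2}}{2} + \frac{1}{2}}

Recognize the product-rule pattern: G'(w) = u'v + uv' with u = - \frac{1}{\frac{3 w^{2}}{2} + \frac{1}{2}}, v = \operatorname{atan}{\left(w \right)}, so integration by parts undoes it.
A general antiderivative is - \frac{\operatorname{atan}{\left(w \right)}}{\frac{3 w^{2}}{2} + \frac{1}{2}} + C.
The condition gives C = - \frac{8 \operatorname{atan}{\left(\frac{1}{2} \right)}}{7} - (- \frac{8 \operatorname{atan}{\left(\frac{1}{2} \right)}}{7}) = 0.
So G(w) = - \frac{\operatorname{atan}{\left(w \right)}}{\frac{3 w^{2}}{2} + \frac{1}{2}}.
Check: d/dw[- \frac{\operatorname{atan}{\left(w \right)}}{\frac{3 w^{2}}{2} + \frac{1}{2}}] = \frac{12 w^{3} \operatorname{atan}{\left(w \right)} - 6 w^{2} + 12 w \operatorname{atan}{\left(w \right)} - 2}{9 w^{6} + 15 w^{4} + 7 w^{2} + 1}, which equals G'(w).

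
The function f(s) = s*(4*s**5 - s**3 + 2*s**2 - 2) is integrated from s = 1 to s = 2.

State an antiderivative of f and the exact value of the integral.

Antiderivative: F(s) = 4*s**7/7 - s**5/5 + s**4/2 - s**2; value = 4961/70

Whatever form F(s) takes, F'(s) = f(s) is non-negotiable.
F(s) = 4*s**7/7 - s**5/5 + s**4/2 - s**2 is an antiderivative of f.
Check: d/ds[4*s**7/7 - s**5/5 + s**4/2 - s**2] = 4*s**6 - s**4 + 2*s**3 - 2*s, which equals f(s).
F(2) = 2476/35; F(1) = -9/70.
Integral = F(2) - F(1) = 4961/70.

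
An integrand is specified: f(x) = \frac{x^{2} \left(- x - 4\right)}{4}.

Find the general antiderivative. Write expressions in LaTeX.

F(x) = - \frac{x^{4}}{16} - \frac{x^{3}}{3} + C

A candidate is checked by its d/dx: the result must match f(x).
Check: d/dx[- \frac{x^{4}}{16} - \frac{x^{3}}{3}] = - \frac{x^{3}}{4} - x^{2}, which equals f(x).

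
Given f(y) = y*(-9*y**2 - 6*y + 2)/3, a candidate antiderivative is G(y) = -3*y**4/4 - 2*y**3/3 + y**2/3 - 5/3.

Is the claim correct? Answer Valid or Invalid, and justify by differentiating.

Valid - the claim checks out under differentiation.

d/dy[G] = -3*y**3 - 2*y**2 + 2*y/3
This equals f(y) exactly, so the claim holds.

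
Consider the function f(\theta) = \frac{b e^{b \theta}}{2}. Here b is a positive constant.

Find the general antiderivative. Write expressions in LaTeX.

An antiderivative F(\theta) passes only if d/d\theta[F] lands on f(\theta) exactly.
Check: d/d\theta[\frac{e^{b \theta}}{2}] = \frac{b e^{b \theta}}{2} = f(\theta).

F(\theta) = \frac{e^{b \theta}}{2} + C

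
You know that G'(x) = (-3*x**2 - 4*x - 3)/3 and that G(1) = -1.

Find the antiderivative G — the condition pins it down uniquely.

Recover the given G'(x) by differentiating a candidate G(x); any mismatch rules it out.
A general antiderivative is -x**3/3 - 2*x**2/3 - x + C.
The condition gives C = -1 - (-2) = 1.
So G(x) = -x**3/3 - 2*x**2/3 - x + 1.
Check: d/dx[-x**3/3 - 2*x**2/3 - x + 1] = -x**2 - 4*x/3 - 1, which equals G'(x).

G(x) = -x**3/3 - 2*x**2/3 - x + 1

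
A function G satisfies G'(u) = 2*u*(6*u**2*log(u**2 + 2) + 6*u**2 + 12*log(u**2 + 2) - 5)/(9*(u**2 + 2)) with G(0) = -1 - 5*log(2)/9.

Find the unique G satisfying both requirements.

G(u) = (2*u**2 - 5/3)*log(u**2 + 2)/3 - 1

G'(u) has the shape v'r + vr' for v = 2*u**2/3 - 5/9 and r = log(u**2 + 2) — it is the derivative of the product v*r.
A general antiderivative is (2*u**2 - 5/3)*log(u**2 + 2)/3 + C.
The condition gives C = -1 - 5*log(2)/9 - (-5*log(2)/9) = -1.
So G(u) = (2*u**2 - 5/3)*log(u**2 + 2)/3 - 1.
Check: d/du[(2*u**2 - 5/3)*log(u**2 + 2)/3 - 1] = (12*u**3*log(u**2 + 2) + 12*u**3 + 24*u*log(u**2 + 2) - 10*u)/(9*u**2 + 18), which equals G'(u).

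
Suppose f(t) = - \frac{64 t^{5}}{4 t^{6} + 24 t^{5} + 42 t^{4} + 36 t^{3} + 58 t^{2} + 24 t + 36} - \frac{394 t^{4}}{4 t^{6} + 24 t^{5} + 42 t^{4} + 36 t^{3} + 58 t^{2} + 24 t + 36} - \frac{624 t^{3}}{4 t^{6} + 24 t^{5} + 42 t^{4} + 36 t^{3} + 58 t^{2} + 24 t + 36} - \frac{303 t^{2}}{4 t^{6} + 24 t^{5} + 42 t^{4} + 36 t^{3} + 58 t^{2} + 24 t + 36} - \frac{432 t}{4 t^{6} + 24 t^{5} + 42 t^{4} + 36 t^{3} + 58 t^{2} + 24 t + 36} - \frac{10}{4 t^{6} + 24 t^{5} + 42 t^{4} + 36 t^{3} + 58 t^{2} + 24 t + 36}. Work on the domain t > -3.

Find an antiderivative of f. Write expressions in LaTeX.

Integrate term by term and add the pieces.
Check: d/dt[\frac{- 8 t \log{\left(\frac{2 t^{4}}{3} + t^{2} + \frac{2}{3} \right)} - 24 \log{\left(\frac{2 t^{4}}{3} + t^{2} + \frac{2}{3} \right)} + 5}{2 t + 6}] = \frac{- 64 t^{5} - 394 t^{4} - 624 t^{3} - 303 t^{2} - 432 t - 10}{4 t^{6} + 24 t^{5} + 42 t^{4} + 36 t^{3} + 58 t^{2} + 24 t + 36}, which equals f(t).

An antiderivative is F(t) = \frac{- 8 t \log{\left(\frac{2 t^{4}}{3} + t^{2} + \frac{2}{3} \right)} - 24 \log{\left(\frac{2 t^{4}}{3} + t^{2} + \frac{2}{3} \right)} + 5}{2 t + 6}.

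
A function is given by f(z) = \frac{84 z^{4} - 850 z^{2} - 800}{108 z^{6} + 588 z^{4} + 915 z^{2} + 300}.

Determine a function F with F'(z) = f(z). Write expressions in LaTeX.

Since d/dz undoes antidifferentiation here, F'(z) = f(z) is required of F(z).
Check: d/dz[\frac{2 \left(- 5 z - 2 \left(2 z^{2} + 5\right) \operatorname{atan}{\left(\frac{3 z}{2} \right)}\right)}{3 \left(2 z^{2} + 5\right)}] = \frac{84 z^{4} - 850 z^{2} - 800}{108 z^{6} + 588 z^{4} + 915 z^{2} + 300} = f(z).

An antiderivative is F(z) = \frac{2 \left(- 5 z - 2 \left(2 z^{2} + 5\right) \operatorname{atan}{\left(\frac{3 z}{2} \right)}\right)}{3 \left(2 z^{2} + 5\right)}.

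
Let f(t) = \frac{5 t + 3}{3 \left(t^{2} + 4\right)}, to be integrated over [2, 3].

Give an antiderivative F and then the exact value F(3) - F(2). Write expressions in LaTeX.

Any candidate F(t) must reproduce f(t) exactly when differentiated.
F(t) = \frac{5 \log{\left(t^{2} + 4 \right)}}{6} + \frac{\operatorname{atan}{\left(\frac{t}{2} \right)}}{2} is an antiderivative of f.
Check: d/dt[\frac{5 \log{\left(t^{2} + 4 \right)}}{6} + \frac{\operatorname{atan}{\left(\frac{t}{2} \right)}}{2}] = \frac{5 t + 3}{3 t^{2} + 12}, which equals f(t).
F(3) = \frac{\operatorname{atan}{\left(\frac{3}{2} \right)}}{2} + \frac{5 \log{\left(13 \right)}}{6}; F(2) = \frac{\pi}{8} + \frac{5 \log{\left(8 \right)}}{6}.
Integral = F(3) - F(2) = - \frac{5 \log{\left(8 \right)}}{6} - \frac{\pi}{8} + \frac{\operatorname{atan}{\left(\frac{3}{2} \right)}}{2} + \frac{5 \log{\left(13 \right)}}{6}.

Antiderivative: F(t) = \frac{5 \log{\left(t^{2} + 4 \right)}}{6} + \frac{\operatorname{atan}{\left(\frac{t}{2} \right)}}{2}; value = - \frac{5 \log{\left(8 \right)}}{6} - \frac{\pi}{8} + \frac{\operatorname{atan}{\left(\frac{3}{2} \right)}}{2} + \frac{5 \log{\left(13 \right)}}{6}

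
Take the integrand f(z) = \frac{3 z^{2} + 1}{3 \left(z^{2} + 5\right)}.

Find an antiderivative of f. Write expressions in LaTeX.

An antiderivative is F(z) = \frac{15 z - 14 \sqrt{5} \operatorname{atan}{\left(\frac{\sqrt{5} z}{5} \right)}}{15}.

For F(z) to be correct the identity F'(z) - f(z) = 0 must hold.
Check: d/dz[\frac{15 z - 14 \sqrt{5} \operatorname{atan}{\left(\frac{\sqrt{5} z}{5} \right)}}{15}] = \frac{3 z^{2} + 1}{3 z^{2} + 15}, which equals f(z).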